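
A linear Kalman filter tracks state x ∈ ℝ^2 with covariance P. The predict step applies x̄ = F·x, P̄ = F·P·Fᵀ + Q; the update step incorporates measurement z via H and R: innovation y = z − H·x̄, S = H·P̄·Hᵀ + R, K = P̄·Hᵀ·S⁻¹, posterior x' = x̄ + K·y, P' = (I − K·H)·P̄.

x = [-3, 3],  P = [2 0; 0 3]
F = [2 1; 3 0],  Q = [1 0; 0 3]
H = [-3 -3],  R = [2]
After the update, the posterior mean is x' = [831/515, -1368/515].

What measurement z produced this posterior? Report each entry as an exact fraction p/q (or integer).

z = [3]

x̄ = F·x = [-3, -9]
P̄ = F·P·Fᵀ + Q = [12 12; 12 21]
S = H·P̄·Hᵀ + R = [515]
K = P̄·Hᵀ·S⁻¹ = [-72/515; -99/515]
x' − x̄ = [2376/515, 3267/515] = K·y
y = (KᵀK)⁻¹·Kᵀ·(x' − x̄) = [-33]
z = y + H·x̄ = [-33] + [36] = [3]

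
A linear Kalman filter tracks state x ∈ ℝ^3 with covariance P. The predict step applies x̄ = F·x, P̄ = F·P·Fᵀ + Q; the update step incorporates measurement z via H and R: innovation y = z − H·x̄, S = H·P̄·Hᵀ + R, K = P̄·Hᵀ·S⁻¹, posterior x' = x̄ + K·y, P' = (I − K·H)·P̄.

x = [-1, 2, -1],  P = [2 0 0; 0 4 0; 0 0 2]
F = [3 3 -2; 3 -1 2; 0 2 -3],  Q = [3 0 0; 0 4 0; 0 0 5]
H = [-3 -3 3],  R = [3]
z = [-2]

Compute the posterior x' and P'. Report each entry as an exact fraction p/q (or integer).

x' = [2318/307, -641/307, 1482/307]
P' = [17768/307 -4826/307 12915/307; -4826/307 2326/307 -2552/307; 12915/307 -2552/307 10386/307]

x̄ = F·x = [5, -7, 7]
P̄ = F·P·Fᵀ + Q = [65 -2 36; -2 34 -20; 36 -20 39]
y = z − H·x̄ = [-29]
S = H·P̄·Hᵀ + R = [921]
K = P̄·Hᵀ·S⁻¹ = [-27/307; -52/307; 23/307]
x' = x̄ + K·y = [2318/307, -641/307, 1482/307]
P' = (I − K·H)·P̄ = [17768/307 -4826/307 12915/307; -4826/307 2326/307 -2552/307; 12915/307 -2552/307 10386/307]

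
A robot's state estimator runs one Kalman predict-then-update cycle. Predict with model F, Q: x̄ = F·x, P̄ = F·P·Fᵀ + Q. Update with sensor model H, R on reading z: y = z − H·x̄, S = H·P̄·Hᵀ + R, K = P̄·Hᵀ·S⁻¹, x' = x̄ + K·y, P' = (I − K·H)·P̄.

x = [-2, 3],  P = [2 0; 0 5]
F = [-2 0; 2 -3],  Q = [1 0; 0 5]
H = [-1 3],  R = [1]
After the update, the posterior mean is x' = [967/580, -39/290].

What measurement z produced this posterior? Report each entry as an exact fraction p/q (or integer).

x̄ = F·x = [4, -13]
P̄ = F·P·Fᵀ + Q = [9 -8; -8 58]
S = H·P̄·Hᵀ + R = [580]
K = P̄·Hᵀ·S⁻¹ = [-33/580; 91/290]
x' − x̄ = [-1353/580, 3731/290] = K·y
y = (KᵀK)⁻¹·Kᵀ·(x' − x̄) = [41]
z = y + H·x̄ = [41] + [-43] = [-2]

z = [-2]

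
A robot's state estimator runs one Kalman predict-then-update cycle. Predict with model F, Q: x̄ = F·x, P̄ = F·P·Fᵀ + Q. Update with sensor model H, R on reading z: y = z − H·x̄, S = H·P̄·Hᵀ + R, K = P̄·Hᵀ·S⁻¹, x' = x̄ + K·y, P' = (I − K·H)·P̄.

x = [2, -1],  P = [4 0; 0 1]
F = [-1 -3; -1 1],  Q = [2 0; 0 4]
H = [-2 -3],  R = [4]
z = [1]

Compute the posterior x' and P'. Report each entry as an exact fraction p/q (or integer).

x̄ = F·x = [1, -3]
P̄ = F·P·Fᵀ + Q = [15 1; 1 9]
y = z − H·x̄ = [-6]
S = H·P̄·Hᵀ + R = [157]
K = P̄·Hᵀ·S⁻¹ = [-33/157; -29/157]
x' = x̄ + K·y = [355/157, -297/157]
P' = (I − K·H)·P̄ = [1266/157 -800/157; -800/157 572/157]

x' = [355/157, -297/157]
P' = [1266/157 -800/157; -800/157 572/157]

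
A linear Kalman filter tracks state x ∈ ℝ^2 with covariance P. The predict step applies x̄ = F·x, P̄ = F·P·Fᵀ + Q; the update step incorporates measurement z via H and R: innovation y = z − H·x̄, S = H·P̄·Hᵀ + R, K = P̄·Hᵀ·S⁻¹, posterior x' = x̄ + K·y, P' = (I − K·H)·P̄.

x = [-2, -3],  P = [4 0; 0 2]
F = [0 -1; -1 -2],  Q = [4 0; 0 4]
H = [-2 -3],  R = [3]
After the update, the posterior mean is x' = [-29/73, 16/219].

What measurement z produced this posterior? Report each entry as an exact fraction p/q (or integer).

x̄ = F·x = [3, 8]
P̄ = F·P·Fᵀ + Q = [6 4; 4 16]
S = H·P̄·Hᵀ + R = [219]
K = P̄·Hᵀ·S⁻¹ = [-8/73; -56/219]
x' − x̄ = [-248/73, -1736/219] = K·y
y = (KᵀK)⁻¹·Kᵀ·(x' − x̄) = [31]
z = y + H·x̄ = [31] + [-30] = [1]

z = [1]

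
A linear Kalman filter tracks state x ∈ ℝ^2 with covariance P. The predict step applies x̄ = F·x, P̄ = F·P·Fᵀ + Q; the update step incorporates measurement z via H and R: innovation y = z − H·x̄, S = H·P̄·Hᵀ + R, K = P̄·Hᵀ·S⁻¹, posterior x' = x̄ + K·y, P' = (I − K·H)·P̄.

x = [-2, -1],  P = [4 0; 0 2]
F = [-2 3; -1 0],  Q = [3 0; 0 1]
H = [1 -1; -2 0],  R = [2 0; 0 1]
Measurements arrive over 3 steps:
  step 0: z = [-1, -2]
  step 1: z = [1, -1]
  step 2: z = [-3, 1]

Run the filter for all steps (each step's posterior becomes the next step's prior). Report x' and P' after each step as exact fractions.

step 0: x̄ = F·x = [1, 2]
step 0: P̄ = F·P·Fᵀ + Q = [37 8; 8 5]
step 0: y = z − H·x̄ = [0, 0]
step 0: S = H·P̄·Hᵀ + R = [28 -58; -58 149]
step 0: K = P̄·Hᵀ·S⁻¹ = [29/808 -195/404; -481/808 -137/404]
step 0: x' = x̄ + K·y = [1, 2]
step 0: P' = (I − K·H)·P̄ = [195/808 137/808; 137/808 1099/808]
step 1: x̄ = F·x = [4, -1]
step 1: P̄ = F·P·Fᵀ + Q = [11451/808 -21/808; -21/808 1003/808]
step 1: y = z − H·x̄ = [-4, 7]
step 1: S = H·P̄·Hᵀ + R = [1764/101 -2868/101; -2868/101 11653/202]
step 1: K = P̄·Hᵀ·S⁻¹ = [239/3387 -1031/2258; -7235/20322 -1181/6774]
step 1: x' = x̄ + K·y = [3533/6774, -16183/20322]
step 1: P' = (I − K·H)·P̄ = [1031/4516 1181/13548; 1181/13548 32483/40644]
step 2: x̄ = F·x = [-23249/6774, -3533/6774]
step 2: P̄ = F·P·Fᵀ + Q = [45431/4516 881/4516; 881/4516 5547/4516]
step 2: y = z − H·x̄ = [-101/1129, -19862/3387]
step 2: S = H·P̄·Hᵀ + R = [14562/1129 -22275/1129; -22275/1129 46560/1129]
step 2: K = P̄·Hᵀ·S⁻¹ = [165/2386 -16277/35790; -7573/21474 -6377/35790]
step 2: x' = x̄ + K·y = [-41407/53685, 29788/53685]
step 2: P' = (I − K·H)·P̄ = [16277/71580 6377/71580; 6377/71580 170591/214740]

step 0: x' = [1, 2], P' = [195/808 137/808; 137/808 1099/808]
step 1: x' = [3533/6774, -16183/20322], P' = [1031/4516 1181/13548; 1181/13548 32483/40644]
step 2: x' = [-41407/53685, 29788/53685], P' = [16277/71580 6377/71580; 6377/71580 170591/214740]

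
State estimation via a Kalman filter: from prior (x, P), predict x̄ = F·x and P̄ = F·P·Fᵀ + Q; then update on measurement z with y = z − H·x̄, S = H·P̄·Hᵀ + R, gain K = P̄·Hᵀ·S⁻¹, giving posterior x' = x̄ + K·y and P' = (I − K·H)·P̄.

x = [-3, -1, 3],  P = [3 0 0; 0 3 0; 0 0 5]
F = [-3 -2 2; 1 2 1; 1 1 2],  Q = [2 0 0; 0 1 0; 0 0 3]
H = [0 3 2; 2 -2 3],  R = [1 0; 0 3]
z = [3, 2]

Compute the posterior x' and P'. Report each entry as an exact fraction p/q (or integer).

x' = [692234/263999, 302427/263999, -1297/5617]
P' = [1623579/263999 453069/263999 -14749/5617; 453069/263999 157743/263999 -4477/5617; -14749/5617 -4477/5617 7281/5617]

x̄ = F·x = [17, -2, 2]
P̄ = F·P·Fᵀ + Q = [61 -11 5; -11 21 19; 5 19 29]
y = z − H·x̄ = [5, -42]
S = H·P̄·Hᵀ + R = [534 97; 97 512]
K = P̄·Hᵀ·S⁻¹ = [-27199/263999 87137/263999; 52391/263999 -13535/263999; 1131/5617 433/5617]
x' = x̄ + K·y = [692234/263999, 302427/263999, -1297/5617]
P' = (I − K·H)·P̄ = [1623579/263999 453069/263999 -14749/5617; 453069/263999 157743/263999 -4477/5617; -14749/5617 -4477/5617 7281/5617]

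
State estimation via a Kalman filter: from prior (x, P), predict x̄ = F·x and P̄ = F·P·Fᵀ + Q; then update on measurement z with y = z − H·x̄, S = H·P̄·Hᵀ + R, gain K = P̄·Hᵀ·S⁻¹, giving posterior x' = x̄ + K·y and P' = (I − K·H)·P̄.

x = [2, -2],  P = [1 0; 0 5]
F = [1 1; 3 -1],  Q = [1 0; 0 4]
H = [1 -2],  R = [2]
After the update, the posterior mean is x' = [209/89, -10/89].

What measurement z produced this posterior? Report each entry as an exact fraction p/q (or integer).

z = [3]

x̄ = F·x = [0, 8]
P̄ = F·P·Fᵀ + Q = [7 -2; -2 18]
S = H·P̄·Hᵀ + R = [89]
K = P̄·Hᵀ·S⁻¹ = [11/89; -38/89]
x' − x̄ = [209/89, -722/89] = K·y
y = (KᵀK)⁻¹·Kᵀ·(x' − x̄) = [19]
z = y + H·x̄ = [19] + [-16] = [3]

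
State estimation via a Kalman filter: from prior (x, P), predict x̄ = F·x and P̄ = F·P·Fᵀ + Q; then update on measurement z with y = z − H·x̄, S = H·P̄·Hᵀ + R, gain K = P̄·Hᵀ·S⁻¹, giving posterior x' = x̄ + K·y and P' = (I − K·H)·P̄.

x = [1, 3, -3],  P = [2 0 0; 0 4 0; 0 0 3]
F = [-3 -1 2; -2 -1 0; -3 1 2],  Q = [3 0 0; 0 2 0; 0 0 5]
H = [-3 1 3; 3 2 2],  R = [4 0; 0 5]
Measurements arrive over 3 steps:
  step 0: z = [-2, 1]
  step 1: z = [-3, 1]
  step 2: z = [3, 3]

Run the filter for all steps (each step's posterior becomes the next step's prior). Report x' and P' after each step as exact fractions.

step 0: x' = [26336/207419, 185523/207419, -149615/207419], P' = [126261/207419 -289018/207419 191279/207419; -289018/207419 1175442/207419 -698560/207419; 191279/207419 -698560/207419 488919/207419]
step 1: x' = [1818011405/3523139359, 1275099419/10569418077, -1818690541/3523139359], P' = [1312016587/3523139359 -1725259312/3523139359 1272961999/3523139359; -1725259312/3523139359 23185486924/10569418077 -4340042500/3523139359; 1272961999/3523139359 -4340042500/3523139359 3652347059/3523139359]
step 2: x' = [1037750748013/288119349724057, 131200062275929/288119349724057, 226271134253407/288119349724057], P' = [107106119375311/288119349724057 -140826584740886/288119349724057 104012857852197/288119349724057; -140826584740886/288119349724057 624519749957230/288119349724057 -349802751737296/288119349724057; 104012857852197/288119349724057 -349802751737296/288119349724057 295166655613613/288119349724057]

step 0: x̄ = F·x = [-12, -5, -6]
step 0: P̄ = F·P·Fᵀ + Q = [37 16 26; 16 14 8; 26 8 39]
step 0: y = z − H·x̄ = [-15, 59]
step 0: S = H·P̄·Hᵀ + R = [186 23; 23 1118]
step 0: K = P̄·Hᵀ·S⁻¹ = [-23491/207419 36661/207419; -13296/207419 17342/207419; 48590/207419 30911/207419]
step 0: x' = x̄ + K·y = [26336/207419, 185523/207419, -149615/207419]
step 0: P' = (I − K·H)·P̄ = [126261/207419 -289018/207419 191279/207419; -289018/207419 1175442/207419 -698560/207419; 191279/207419 -698560/207419 488919/207419]
step 1: x̄ = F·x = [-563761/207419, -238195/207419, -192715/207419]
step 1: P̄ = F·P·Fᵀ + Q = [3654508/207419 1119922/207419 -378765/207419; 1119922/207419 939252/207419 -74890/207419; -378765/207419 -74890/207419 1949082/207419]
step 1: y = z − H·x̄ = [-1497200/207419, 2760522/207419]
step 1: S = H·P̄·Hᵀ + R = [51850136/207419 -24412757/207419; -24412757/207419 53775767/207419]
step 1: K = P̄·Hᵀ·S⁻¹ = [-460605769/3523139359 606291027/3523139359; -86890442/10569418077 960677008/10569418077; 699528170/3523139359 488699023/3523139359]
step 1: x' = x̄ + K·y = [1818011405/3523139359, 1275099419/10569418077, -1818690541/3523139359]
step 1: P' = (I − K·H)·P̄ = [1312016587/3523139359 -1725259312/3523139359 1272961999/3523139359; -1725259312/3523139359 23185486924/10569418077 -4340042500/3523139359; 1272961999/3523139359 -4340042500/3523139359 3652347059/3523139359]
step 2: x̄ = F·x = [-28549345310/10569418077, -12183167849/10569418077, -25999146472/10569418077]
step 2: P̄ = F·P·Fᵀ + Q = [109345564132/10569418077 31687606822/10569418077 10240493669/10569418077; 31687606822/10569418077 39365410378/10569418077 6019744718/10569418077; 10240493669/10569418077 6019744718/10569418077 88432715518/10569418077]
step 2: y = z − H·x̄ = [36240825566/10569418077, 64573639601/3523139359]
step 2: S = H·P̄·Hᵀ + R = [1523311540870/10569418077 -130322115013/3523139359; -130322115013/3523139359 699814944931/3523139359]
step 2: K = P̄·Hᵀ·S⁻¹ = [-37526592327557/288119349724057 49538180869711/288119349724057; -602187758000/288119349724057 25390848443442/288119349724057; 55914660386738/288119349724057 40553276261845/288119349724057]
step 2: x' = x̄ + K·y = [1037750748013/288119349724057, 131200062275929/288119349724057, 226271134253407/288119349724057]
step 2: P' = (I − K·H)·P̄ = [107106119375311/288119349724057 -140826584740886/288119349724057 104012857852197/288119349724057; -140826584740886/288119349724057 624519749957230/288119349724057 -349802751737296/288119349724057; 104012857852197/288119349724057 -349802751737296/288119349724057 295166655613613/288119349724057]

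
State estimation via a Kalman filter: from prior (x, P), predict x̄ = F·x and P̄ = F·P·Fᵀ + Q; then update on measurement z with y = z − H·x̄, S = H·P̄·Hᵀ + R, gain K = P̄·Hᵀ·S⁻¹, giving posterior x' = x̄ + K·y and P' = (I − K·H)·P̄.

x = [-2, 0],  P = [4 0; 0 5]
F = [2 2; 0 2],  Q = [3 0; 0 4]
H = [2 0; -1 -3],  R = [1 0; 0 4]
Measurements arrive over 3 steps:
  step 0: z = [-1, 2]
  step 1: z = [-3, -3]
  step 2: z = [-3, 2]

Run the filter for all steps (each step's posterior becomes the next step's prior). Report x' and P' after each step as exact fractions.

step 0: x' = [-11278/20299, -8344/20299], P' = [4980/20299 -1528/20299; -1528/20299 9208/20299]
step 1: x' = [-34429933/23513993, 31086404/23513993], P' = [5520200/23513993 -1576620/23513993; -1576620/23513993 10102612/23513993]
step 2: x' = [-40017416062/26566084931, 16661136/647953291], P' = [6234196776/26566084931 -43441204/647953291; -43441204/647953291 278139724/647953291]

step 0: x̄ = F·x = [-4, 0]
step 0: P̄ = F·P·Fᵀ + Q = [39 20; 20 24]
step 0: y = z − H·x̄ = [7, -2]
step 0: S = H·P̄·Hᵀ + R = [157 -198; -198 379]
step 0: K = P̄·Hᵀ·S⁻¹ = [9960/20299 -99/20299; -3056/20299 -6524/20299]
step 0: x' = x̄ + K·y = [-11278/20299, -8344/20299]
step 0: P' = (I − K·H)·P̄ = [4980/20299 -1528/20299; -1528/20299 9208/20299]
step 1: x̄ = F·x = [-39244/20299, -16688/20299]
step 1: P̄ = F·P·Fᵀ + Q = [105425/20299 30720/20299; 30720/20299 118028/20299]
step 1: y = z − H·x̄ = [17591/20299, -150205/20299]
step 1: S = H·P̄·Hᵀ + R = [441999/20299 -395170/20299; -395170/20299 1433193/20299]
step 1: K = P̄·Hᵀ·S⁻¹ = [11040400/23513993 -197585/23513993; -3153240/23513993 -7182804/23513993]
step 1: x' = x̄ + K·y = [-34429933/23513993, 31086404/23513993]
step 1: P' = (I − K·H)·P̄ = [5520200/23513993 -1576620/23513993; -1576620/23513993 10102612/23513993]
step 2: x̄ = F·x = [-6687058/23513993, 62172808/23513993]
step 2: P̄ = F·P·Fᵀ + Q = [120420267/23513993 34103968/23513993; 34103968/23513993 134466420/23513993]
step 2: y = z − H·x̄ = [-57167863/23513993, 226859352/23513993]
step 2: S = H·P̄·Hᵀ + R = [505195061/23513993 -445464342/23513993; -445464342/23513993 1629297827/23513993]
step 2: K = P̄·Hᵀ·S⁻¹ = [12468393552/26566084931 -222732171/26566084931; -86882408/647953291 -197744492/647953291]
step 2: x' = x̄ + K·y = [-40017416062/26566084931, 16661136/647953291]
step 2: P' = (I − K·H)·P̄ = [6234196776/26566084931 -43441204/647953291; -43441204/647953291 278139724/647953291]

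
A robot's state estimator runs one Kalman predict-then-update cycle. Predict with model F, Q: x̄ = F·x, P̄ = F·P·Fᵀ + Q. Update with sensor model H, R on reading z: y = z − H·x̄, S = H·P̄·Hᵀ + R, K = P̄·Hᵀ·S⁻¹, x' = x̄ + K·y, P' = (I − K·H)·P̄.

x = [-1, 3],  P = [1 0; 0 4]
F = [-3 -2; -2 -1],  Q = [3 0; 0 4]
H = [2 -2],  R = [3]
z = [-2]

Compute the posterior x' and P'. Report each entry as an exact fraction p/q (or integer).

x' = [-97/51, -43/51]
P' = [644/51 602/51; 602/51 596/51]

x̄ = F·x = [-3, -1]
P̄ = F·P·Fᵀ + Q = [28 14; 14 12]
y = z − H·x̄ = [2]
S = H·P̄·Hᵀ + R = [51]
K = P̄·Hᵀ·S⁻¹ = [28/51; 4/51]
x' = x̄ + K·y = [-97/51, -43/51]
P' = (I − K·H)·P̄ = [644/51 602/51; 602/51 596/51]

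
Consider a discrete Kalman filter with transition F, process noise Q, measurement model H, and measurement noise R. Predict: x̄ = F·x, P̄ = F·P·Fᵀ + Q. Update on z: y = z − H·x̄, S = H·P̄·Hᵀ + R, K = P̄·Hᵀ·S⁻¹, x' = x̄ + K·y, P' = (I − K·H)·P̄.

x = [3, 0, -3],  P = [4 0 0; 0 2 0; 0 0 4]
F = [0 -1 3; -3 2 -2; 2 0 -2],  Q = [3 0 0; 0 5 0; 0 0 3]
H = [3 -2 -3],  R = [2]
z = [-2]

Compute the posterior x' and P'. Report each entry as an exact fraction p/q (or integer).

x' = [-757/1618, -7652/809, 10561/1618]
P' = [3337/1618 1193/809 1579/1618; 1193/809 34535/809 -21767/809; 1579/1618 -21767/809 30709/1618]

x̄ = F·x = [-9, -3, 12]
P̄ = F·P·Fᵀ + Q = [41 -28 -24; -28 65 -8; -24 -8 35]
y = z − H·x̄ = [55]
S = H·P̄·Hᵀ + R = [1618]
K = P̄·Hᵀ·S⁻¹ = [251/1618; -95/809; -161/1618]
x' = x̄ + K·y = [-757/1618, -7652/809, 10561/1618]
P' = (I − K·H)·P̄ = [3337/1618 1193/809 1579/1618; 1193/809 34535/809 -21767/809; 1579/1618 -21767/809 30709/1618]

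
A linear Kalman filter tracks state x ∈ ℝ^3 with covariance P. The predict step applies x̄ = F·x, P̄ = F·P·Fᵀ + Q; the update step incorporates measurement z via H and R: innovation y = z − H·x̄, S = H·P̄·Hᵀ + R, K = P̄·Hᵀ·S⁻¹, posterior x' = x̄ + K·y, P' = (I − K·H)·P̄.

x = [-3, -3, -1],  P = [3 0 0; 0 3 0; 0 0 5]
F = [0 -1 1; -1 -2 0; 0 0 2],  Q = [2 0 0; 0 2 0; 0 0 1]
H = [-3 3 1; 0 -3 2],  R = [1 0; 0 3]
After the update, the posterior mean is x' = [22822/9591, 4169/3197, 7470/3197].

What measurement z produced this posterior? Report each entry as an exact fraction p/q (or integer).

z = [-1, 1]

x̄ = F·x = [2, 9, -2]
P̄ = F·P·Fᵀ + Q = [10 6 10; 6 17 0; 10 0 21]
S = H·P̄·Hᵀ + R = [97 -117; -117 240]
K = P̄·Hᵀ·S⁻¹ = [-82/3197 -40/9591; 651/3197 -362/3197; 918/3197 1007/3197]
x' − x̄ = [3640/9591, -24604/3197, 13864/3197] = K·y
y = (KᵀK)⁻¹·Kᵀ·(x' − x̄) = [-20, 32]
z = y + H·x̄ = [-20, 32] + [19, -31] = [-1, 1]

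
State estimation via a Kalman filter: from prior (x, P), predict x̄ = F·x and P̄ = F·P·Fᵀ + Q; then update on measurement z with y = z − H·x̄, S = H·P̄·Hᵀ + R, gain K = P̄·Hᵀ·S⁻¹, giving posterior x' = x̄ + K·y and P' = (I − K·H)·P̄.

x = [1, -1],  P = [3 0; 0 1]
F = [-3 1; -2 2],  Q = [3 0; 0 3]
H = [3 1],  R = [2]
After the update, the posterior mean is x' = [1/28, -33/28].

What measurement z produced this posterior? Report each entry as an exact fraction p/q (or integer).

z = [-1]

x̄ = F·x = [-4, -4]
P̄ = F·P·Fᵀ + Q = [31 20; 20 19]
S = H·P̄·Hᵀ + R = [420]
K = P̄·Hᵀ·S⁻¹ = [113/420; 79/420]
x' − x̄ = [113/28, 79/28] = K·y
y = (KᵀK)⁻¹·Kᵀ·(x' − x̄) = [15]
z = y + H·x̄ = [15] + [-16] = [-1]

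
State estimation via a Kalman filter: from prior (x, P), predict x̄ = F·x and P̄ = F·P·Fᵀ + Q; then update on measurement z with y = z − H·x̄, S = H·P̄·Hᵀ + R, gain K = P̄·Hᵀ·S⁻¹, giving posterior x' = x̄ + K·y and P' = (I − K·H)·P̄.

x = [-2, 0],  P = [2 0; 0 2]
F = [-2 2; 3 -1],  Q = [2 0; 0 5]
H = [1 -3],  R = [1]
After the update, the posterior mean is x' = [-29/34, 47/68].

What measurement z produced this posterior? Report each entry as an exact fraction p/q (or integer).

z = [-3]

x̄ = F·x = [4, -6]
P̄ = F·P·Fᵀ + Q = [18 -16; -16 25]
S = H·P̄·Hᵀ + R = [340]
K = P̄·Hᵀ·S⁻¹ = [33/170; -91/340]
x' − x̄ = [-165/34, 455/68] = K·y
y = (KᵀK)⁻¹·Kᵀ·(x' − x̄) = [-25]
z = y + H·x̄ = [-25] + [22] = [-3]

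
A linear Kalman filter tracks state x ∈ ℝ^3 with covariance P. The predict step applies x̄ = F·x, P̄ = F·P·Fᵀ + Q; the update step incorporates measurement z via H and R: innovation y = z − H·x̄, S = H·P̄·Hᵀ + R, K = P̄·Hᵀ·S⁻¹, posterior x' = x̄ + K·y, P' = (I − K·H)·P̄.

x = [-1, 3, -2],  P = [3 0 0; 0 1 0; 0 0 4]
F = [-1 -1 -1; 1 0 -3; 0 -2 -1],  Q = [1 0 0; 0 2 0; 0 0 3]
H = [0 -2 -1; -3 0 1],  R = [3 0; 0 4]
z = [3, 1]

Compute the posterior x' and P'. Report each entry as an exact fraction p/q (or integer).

x̄ = F·x = [0, 5, -4]
P̄ = F·P·Fᵀ + Q = [9 9 6; 9 41 12; 6 12 11]
y = z − H·x̄ = [9, 5]
S = H·P̄·Hᵀ + R = [226 37; 37 60]
K = P̄·Hᵀ·S⁻¹ = [-663/12191 -3858/12191; -5085/12191 88/12191; -1841/12191 -287/12191]
x' = x̄ + K·y = [-25257/12191, 15630/12191, -66768/12191]
P' = (I − K·H)·P̄ = [12789/12191 -10473/12191 22935/12191; -10473/12191 23161/12191 -31067/12191; 22935/12191 -31067/12191 67657/12191]

x' = [-25257/12191, 15630/12191, -66768/12191]
P' = [12789/12191 -10473/12191 22935/12191; -10473/12191 23161/12191 -31067/12191; 22935/12191 -31067/12191 67657/12191]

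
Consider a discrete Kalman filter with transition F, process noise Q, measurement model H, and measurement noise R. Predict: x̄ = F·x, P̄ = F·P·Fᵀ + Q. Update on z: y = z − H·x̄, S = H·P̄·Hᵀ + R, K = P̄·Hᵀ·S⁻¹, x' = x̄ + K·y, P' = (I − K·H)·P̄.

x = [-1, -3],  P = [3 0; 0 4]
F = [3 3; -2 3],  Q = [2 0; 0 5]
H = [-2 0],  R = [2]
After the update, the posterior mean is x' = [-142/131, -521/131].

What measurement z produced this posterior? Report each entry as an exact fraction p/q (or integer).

z = [2]

x̄ = F·x = [-12, -7]
P̄ = F·P·Fᵀ + Q = [65 18; 18 53]
S = H·P̄·Hᵀ + R = [262]
K = P̄·Hᵀ·S⁻¹ = [-65/131; -18/131]
x' − x̄ = [1430/131, 396/131] = K·y
y = (KᵀK)⁻¹·Kᵀ·(x' − x̄) = [-22]
z = y + H·x̄ = [-22] + [24] = [2]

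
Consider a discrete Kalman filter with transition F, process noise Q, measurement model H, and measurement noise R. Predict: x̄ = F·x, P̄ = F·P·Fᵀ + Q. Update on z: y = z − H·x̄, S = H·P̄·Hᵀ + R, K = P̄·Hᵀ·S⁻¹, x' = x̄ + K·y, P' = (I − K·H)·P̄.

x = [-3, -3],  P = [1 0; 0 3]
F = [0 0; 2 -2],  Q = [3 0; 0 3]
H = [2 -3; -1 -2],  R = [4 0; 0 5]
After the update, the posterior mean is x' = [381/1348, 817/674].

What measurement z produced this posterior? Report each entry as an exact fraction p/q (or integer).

z = [-3, -3]

x̄ = F·x = [0, 0]
P̄ = F·P·Fᵀ + Q = [3 0; 0 19]
S = H·P̄·Hᵀ + R = [187 108; 108 84]
K = P̄·Hᵀ·S⁻¹ = [69/337 -403/1348; -57/337 -475/2022]
x' − x̄ = [381/1348, 817/674] = K·y
y = (KᵀK)⁻¹·Kᵀ·(x' − x̄) = [-3, -3]
z = y + H·x̄ = [-3, -3] + [0, 0] = [-3, -3]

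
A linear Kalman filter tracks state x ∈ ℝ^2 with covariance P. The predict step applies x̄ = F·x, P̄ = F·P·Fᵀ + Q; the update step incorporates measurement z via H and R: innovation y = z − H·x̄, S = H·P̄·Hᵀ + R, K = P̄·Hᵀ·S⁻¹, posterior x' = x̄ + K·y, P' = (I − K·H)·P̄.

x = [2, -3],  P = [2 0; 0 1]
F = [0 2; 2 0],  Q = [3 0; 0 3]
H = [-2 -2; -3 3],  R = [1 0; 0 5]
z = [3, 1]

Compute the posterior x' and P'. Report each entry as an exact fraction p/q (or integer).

x̄ = F·x = [-6, 4]
P̄ = F·P·Fᵀ + Q = [7 0; 0 11]
y = z − H·x̄ = [-1, -29]
S = H·P̄·Hᵀ + R = [73 -24; -24 167]
K = P̄·Hᵀ·S⁻¹ = [-2842/11615 -1869/11615; -2882/11615 1881/11615]
x' = x̄ + K·y = [-12647/11615, -5207/11615]
P' = (I − K·H)·P̄ = [2268/11615 -847/11615; -847/11615 2288/11615]

x' = [-12647/11615, -5207/11615]
P' = [2268/11615 -847/11615; -847/11615 2288/11615]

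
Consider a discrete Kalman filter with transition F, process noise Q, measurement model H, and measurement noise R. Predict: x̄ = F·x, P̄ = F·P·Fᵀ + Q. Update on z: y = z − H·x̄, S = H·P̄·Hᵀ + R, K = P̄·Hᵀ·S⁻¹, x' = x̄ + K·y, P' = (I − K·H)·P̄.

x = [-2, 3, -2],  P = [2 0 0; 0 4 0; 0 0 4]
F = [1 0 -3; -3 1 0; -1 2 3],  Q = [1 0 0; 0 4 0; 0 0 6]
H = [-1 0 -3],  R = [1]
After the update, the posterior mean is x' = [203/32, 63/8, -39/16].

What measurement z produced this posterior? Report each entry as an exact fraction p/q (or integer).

x̄ = F·x = [4, 9, 2]
P̄ = F·P·Fᵀ + Q = [39 -6 -38; -6 26 14; -38 14 60]
S = H·P̄·Hᵀ + R = [352]
K = P̄·Hᵀ·S⁻¹ = [75/352; -9/88; -71/176]
x' − x̄ = [75/32, -9/8, -71/16] = K·y
y = (KᵀK)⁻¹·Kᵀ·(x' − x̄) = [11]
z = y + H·x̄ = [11] + [-10] = [1]

z = [1]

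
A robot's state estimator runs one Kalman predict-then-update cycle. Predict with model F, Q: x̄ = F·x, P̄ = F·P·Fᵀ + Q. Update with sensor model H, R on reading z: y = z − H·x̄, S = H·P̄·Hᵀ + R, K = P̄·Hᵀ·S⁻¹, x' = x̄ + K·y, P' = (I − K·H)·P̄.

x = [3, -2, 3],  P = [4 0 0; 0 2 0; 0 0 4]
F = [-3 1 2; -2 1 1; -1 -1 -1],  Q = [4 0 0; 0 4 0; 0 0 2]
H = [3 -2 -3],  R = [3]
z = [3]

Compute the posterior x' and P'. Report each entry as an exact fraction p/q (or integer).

x' = [-1985/317, -1761/317, -1132/317]
P' = [8386/317 6378/317 4034/317; 6378/317 6306/317 2130/317; 4034/317 2130/317 2648/317]

x̄ = F·x = [-5, -5, -4]
P̄ = F·P·Fᵀ + Q = [58 34 2; 34 26 2; 2 2 12]
y = z − H·x̄ = [-4]
S = H·P̄·Hᵀ + R = [317]
K = P̄·Hᵀ·S⁻¹ = [100/317; 44/317; -34/317]
x' = x̄ + K·y = [-1985/317, -1761/317, -1132/317]
P' = (I − K·H)·P̄ = [8386/317 6378/317 4034/317; 6378/317 6306/317 2130/317; 4034/317 2130/317 2648/317]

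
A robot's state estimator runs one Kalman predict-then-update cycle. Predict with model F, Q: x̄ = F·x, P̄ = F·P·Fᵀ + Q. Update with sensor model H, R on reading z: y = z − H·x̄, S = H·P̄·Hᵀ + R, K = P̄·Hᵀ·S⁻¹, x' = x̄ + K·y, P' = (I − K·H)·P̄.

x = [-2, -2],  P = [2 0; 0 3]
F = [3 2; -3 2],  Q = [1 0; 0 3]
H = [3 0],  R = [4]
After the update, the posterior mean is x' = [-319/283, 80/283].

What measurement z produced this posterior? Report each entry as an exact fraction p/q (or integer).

z = [-3]

x̄ = F·x = [-10, 2]
P̄ = F·P·Fᵀ + Q = [31 -6; -6 33]
S = H·P̄·Hᵀ + R = [283]
K = P̄·Hᵀ·S⁻¹ = [93/283; -18/283]
x' − x̄ = [2511/283, -486/283] = K·y
y = (KᵀK)⁻¹·Kᵀ·(x' − x̄) = [27]
z = y + H·x̄ = [27] + [-30] = [-3]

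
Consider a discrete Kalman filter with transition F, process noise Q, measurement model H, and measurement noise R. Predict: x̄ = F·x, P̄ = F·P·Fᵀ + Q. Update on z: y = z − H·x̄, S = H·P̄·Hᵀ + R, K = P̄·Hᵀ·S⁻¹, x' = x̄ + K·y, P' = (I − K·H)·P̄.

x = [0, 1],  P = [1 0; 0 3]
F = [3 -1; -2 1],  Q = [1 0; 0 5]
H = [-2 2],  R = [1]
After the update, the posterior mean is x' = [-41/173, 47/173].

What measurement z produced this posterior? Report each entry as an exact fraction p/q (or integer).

x̄ = F·x = [-1, 1]
P̄ = F·P·Fᵀ + Q = [13 -9; -9 12]
S = H·P̄·Hᵀ + R = [173]
K = P̄·Hᵀ·S⁻¹ = [-44/173; 42/173]
x' − x̄ = [132/173, -126/173] = K·y
y = (KᵀK)⁻¹·Kᵀ·(x' − x̄) = [-3]
z = y + H·x̄ = [-3] + [4] = [1]

z = [1]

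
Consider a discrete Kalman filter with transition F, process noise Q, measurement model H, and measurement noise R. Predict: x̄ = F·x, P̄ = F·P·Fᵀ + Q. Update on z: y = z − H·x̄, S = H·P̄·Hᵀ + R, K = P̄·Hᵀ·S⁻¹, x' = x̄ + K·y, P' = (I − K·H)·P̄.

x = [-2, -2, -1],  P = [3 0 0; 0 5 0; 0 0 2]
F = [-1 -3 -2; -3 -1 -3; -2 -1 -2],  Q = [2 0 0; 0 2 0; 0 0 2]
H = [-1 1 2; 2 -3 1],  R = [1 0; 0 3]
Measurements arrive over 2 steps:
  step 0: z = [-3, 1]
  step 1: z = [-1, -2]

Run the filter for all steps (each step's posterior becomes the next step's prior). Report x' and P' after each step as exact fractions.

step 0: x' = [841/1056, -595/3168, -81/88], P' = [29813/2112 6817/704 1337/528; 6817/704 43663/6336 895/528; 1337/528 895/528 89/132]
step 1: x' = [68036671/214941602, 236368837/429883204, -253277103/429883204], P' = [863463107/107470801 1212654227/214941602 318008923/214941602; 1212654227/214941602 1808228079/429883204 428304979/429883204; 318008923/214941602 428304979/429883204 211613603/429883204]

step 0: x̄ = F·x = [10, 11, 8]
step 0: P̄ = F·P·Fᵀ + Q = [58 36 29; 36 52 35; 29 35 27]
step 0: y = z − H·x̄ = [-20, 6]
step 0: S = H·P̄·Hᵀ + R = [171 -126; -126 204]
step 0: K = P̄·Hᵀ·S⁻¹ = [667/1056 1207/2112; 1895/3168 91/704; 45/88 115/528]
step 0: x' = x̄ + K·y = [841/1056, -595/3168, -81/88]
step 0: P' = (I − K·H)·P̄ = [29813/2112 6817/704 1337/528; 6817/704 43663/6336 895/528; 1337/528 895/528 89/132]
step 1: x̄ = F·x = [283/176, 887/1584, 1381/3168]
step 1: P̄ = F·P·Fᵀ + Q = [29815/176 36139/176 52145/352; 36139/176 405271/1584 579461/3168; 52145/352 579461/3168 847903/6336]
step 1: y = z − H·x̄ = [-145/176, -12583/3168]
step 1: S = H·P̄·Hᵀ + R = [364301/528 -99327/352; -99327/352 938887/6336]
step 1: K = P̄·Hᵀ·S⁻¹ = [121745859/214941602 22316445/107470801; 239529583/429883204 -24293725/214941602; 215514339/429883204 33122393/214941602]
step 1: x' = x̄ + K·y = [68036671/214941602, 236368837/429883204, -253277103/429883204]
step 1: P' = (I − K·H)·P̄ = [863463107/107470801 1212654227/214941602 318008923/214941602; 1212654227/214941602 1808228079/429883204 428304979/429883204; 318008923/214941602 428304979/429883204 211613603/429883204]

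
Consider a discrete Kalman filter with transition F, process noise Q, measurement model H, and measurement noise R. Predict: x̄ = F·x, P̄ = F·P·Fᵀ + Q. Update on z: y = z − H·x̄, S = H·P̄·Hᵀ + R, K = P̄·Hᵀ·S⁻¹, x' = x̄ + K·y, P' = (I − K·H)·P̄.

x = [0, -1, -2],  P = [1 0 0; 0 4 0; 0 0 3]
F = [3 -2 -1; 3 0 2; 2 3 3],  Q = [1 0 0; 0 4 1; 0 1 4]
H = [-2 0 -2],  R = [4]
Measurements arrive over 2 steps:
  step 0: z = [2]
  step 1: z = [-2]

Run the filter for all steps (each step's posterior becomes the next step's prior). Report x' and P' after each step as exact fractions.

step 0: x' = [196/47, -76/47, -247/47], P' = [1359/47 85/47 -1357/47; 85/47 391/47 -57/47; -1357/47 -57/47 1401/47]
step 1: x' = [57055/4578, -2339/4578, -8726/763], P' = [1565251/13734 41077/13734 -86115/763; 41077/13734 83983/13734 -2034/763; -86115/763 -2034/763 86032/763]

step 0: x̄ = F·x = [4, -4, -9]
step 0: P̄ = F·P·Fᵀ + Q = [29 3 -27; 3 25 25; -27 25 71]
step 0: y = z − H·x̄ = [-8]
step 0: S = H·P̄·Hᵀ + R = [188]
step 0: K = P̄·Hᵀ·S⁻¹ = [-1/47; -14/47; -22/47]
step 0: x' = x̄ + K·y = [196/47, -76/47, -247/47]
step 0: P' = (I − K·H)·P̄ = [1359/47 85/47 -1357/47; 85/47 391/47 -57/47; -1357/47 -57/47 1401/47]
step 1: x̄ = F·x = [21, 2, -577/47]
step 1: P̄ = F·P·Fᵀ + Q = [471 108 -148; 108 37 -13; -148 -13 5462/47]
step 1: y = z − H·x̄ = [726/47]
step 1: S = H·P̄·Hᵀ + R = [54936/47]
step 1: K = P̄·Hᵀ·S⁻¹ = [-15181/27468; -4465/27468; 83/1526]
step 1: x' = x̄ + K·y = [57055/4578, -2339/4578, -8726/763]
step 1: P' = (I − K·H)·P̄ = [1565251/13734 41077/13734 -86115/763; 41077/13734 83983/13734 -2034/763; -86115/763 -2034/763 86032/763]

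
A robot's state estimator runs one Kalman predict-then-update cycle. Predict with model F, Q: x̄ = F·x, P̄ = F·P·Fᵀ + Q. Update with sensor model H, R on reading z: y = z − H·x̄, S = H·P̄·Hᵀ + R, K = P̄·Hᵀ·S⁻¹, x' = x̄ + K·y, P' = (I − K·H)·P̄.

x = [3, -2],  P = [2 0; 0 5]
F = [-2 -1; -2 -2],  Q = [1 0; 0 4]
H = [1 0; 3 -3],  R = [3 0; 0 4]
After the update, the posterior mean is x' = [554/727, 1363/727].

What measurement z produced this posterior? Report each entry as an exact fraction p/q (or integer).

x̄ = F·x = [-4, -2]
P̄ = F·P·Fᵀ + Q = [14 18; 18 32]
S = H·P̄·Hᵀ + R = [17 -12; -12 94]
K = P̄·Hᵀ·S⁻¹ = [586/727 -18/727; 594/727 -249/727]
x' − x̄ = [3462/727, 2817/727] = K·y
y = (KᵀK)⁻¹·Kᵀ·(x' − x̄) = [6, 3]
z = y + H·x̄ = [6, 3] + [-4, -6] = [2, -3]

z = [2, -3]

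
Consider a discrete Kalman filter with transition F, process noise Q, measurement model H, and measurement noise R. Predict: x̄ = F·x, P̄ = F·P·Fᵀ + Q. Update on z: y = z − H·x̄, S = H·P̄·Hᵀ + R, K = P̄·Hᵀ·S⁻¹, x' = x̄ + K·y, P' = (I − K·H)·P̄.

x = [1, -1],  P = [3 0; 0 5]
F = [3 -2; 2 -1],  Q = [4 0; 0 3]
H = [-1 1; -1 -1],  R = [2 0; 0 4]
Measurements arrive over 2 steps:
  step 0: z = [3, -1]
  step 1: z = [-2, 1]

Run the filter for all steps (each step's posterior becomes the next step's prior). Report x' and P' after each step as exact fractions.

step 0: x' = [-150/211, 337/211], P' = [304/211 116/211; 116/211 788/633]
step 1: x' = [-7120/121821, -172027/121821], P' = [165668/121821 60716/121821; 60716/121821 146576/121821]

step 0: x̄ = F·x = [5, 3]
step 0: P̄ = F·P·Fᵀ + Q = [51 28; 28 20]
step 0: y = z − H·x̄ = [5, 7]
step 0: S = H·P̄·Hᵀ + R = [17 31; 31 131]
step 0: K = P̄·Hᵀ·S⁻¹ = [-94/211 -105/211; 220/633 -284/633]
step 0: x' = x̄ + K·y = [-150/211, 337/211]
step 0: P' = (I − K·H)·P̄ = [304/211 116/211; 116/211 788/633]
step 1: x̄ = F·x = [-1124/211, -637/211]
step 1: P̄ = F·P·Fᵀ + Q = [9716/633 4612/633; 4612/633 4943/633]
step 1: y = z − H·x̄ = [-909/211, -1550/211]
step 1: S = H·P̄·Hᵀ + R = [6701/633 1591/211; 1591/211 8805/211]
step 1: K = P̄·Hᵀ·S⁻¹ = [-17492/40607 -56596/121821; 14310/40607 -51823/121821]
step 1: x' = x̄ + K·y = [-7120/121821, -172027/121821]
step 1: P' = (I − K·H)·P̄ = [165668/121821 60716/121821; 60716/121821 146576/121821]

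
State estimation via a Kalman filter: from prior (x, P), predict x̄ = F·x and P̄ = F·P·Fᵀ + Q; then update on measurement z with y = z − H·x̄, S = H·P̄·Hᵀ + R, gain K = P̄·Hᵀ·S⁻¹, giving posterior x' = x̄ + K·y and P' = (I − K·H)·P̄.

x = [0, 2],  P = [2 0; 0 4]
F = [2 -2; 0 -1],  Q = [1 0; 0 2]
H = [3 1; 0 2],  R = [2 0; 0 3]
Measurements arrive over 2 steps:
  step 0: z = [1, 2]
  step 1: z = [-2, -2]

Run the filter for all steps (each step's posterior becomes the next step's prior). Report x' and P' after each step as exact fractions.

step 0: x' = [121/1329, 312/443], P' = [1096/3987 -242/1329; -242/1329 262/443]
step 1: x' = [-2550/5981, -85240/101677], P' = [41750/161487 -932/5981; -932/5981 53940/101677]

step 0: x̄ = F·x = [-4, -2]
step 0: P̄ = F·P·Fᵀ + Q = [25 8; 8 6]
step 0: y = z − H·x̄ = [15, 6]
step 0: S = H·P̄·Hᵀ + R = [281 60; 60 27]
step 0: K = P̄·Hᵀ·S⁻¹ = [427/1329 -484/3987; 10/443 524/1329]
step 0: x' = x̄ + K·y = [121/1329, 312/443]
step 0: P' = (I − K·H)·P̄ = [1096/3987 -242/1329; -242/1329 262/443]
step 1: x̄ = F·x = [-1630/1329, -312/443]
step 1: P̄ = F·P·Fᵀ + Q = [23611/3987 2056/1329; 2056/1329 1148/443]
step 1: y = z − H·x̄ = [1056/443, -262/443]
step 1: S = H·P̄·Hᵀ + R = [29757/443 6408/443; 6408/443 5921/443]
step 1: K = P̄·Hᵀ·S⁻¹ = [16681/53829 -1864/17943; 3204/101677 35960/101677]
step 1: x' = x̄ + K·y = [-2550/5981, -85240/101677]
step 1: P' = (I − K·H)·P̄ = [41750/161487 -932/5981; -932/5981 53940/101677]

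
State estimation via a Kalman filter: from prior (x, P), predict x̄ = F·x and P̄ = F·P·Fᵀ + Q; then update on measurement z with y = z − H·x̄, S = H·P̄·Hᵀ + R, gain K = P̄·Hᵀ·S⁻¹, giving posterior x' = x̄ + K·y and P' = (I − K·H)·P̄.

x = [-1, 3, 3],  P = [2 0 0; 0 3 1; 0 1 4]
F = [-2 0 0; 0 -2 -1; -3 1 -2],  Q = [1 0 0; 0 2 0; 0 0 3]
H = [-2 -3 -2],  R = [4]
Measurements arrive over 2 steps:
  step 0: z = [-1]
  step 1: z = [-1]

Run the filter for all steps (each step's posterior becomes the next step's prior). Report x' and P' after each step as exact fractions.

step 0: x̄ = F·x = [2, -9, 0]
step 0: P̄ = F·P·Fᵀ + Q = [9 0 12; 0 22 5; 12 5 36]
step 0: y = z − H·x̄ = [-24]
step 0: S = H·P̄·Hᵀ + R = [538]
step 0: K = P̄·Hᵀ·S⁻¹ = [-21/269; -38/269; -111/538]
step 0: x' = x̄ + K·y = [1042/269, -1509/269, 1332/269]
step 0: P' = (I − K·H)·P̄ = [1539/269 -1596/269 897/269; -1596/269 3030/269 -2873/269; 897/269 -2873/269 7047/538]
step 1: x̄ = F·x = [-2084/269, 1686/269, -7299/269]
step 1: P̄ = F·P·Fᵀ + Q = [6425/269 -4590/269 16014/269; -4590/269 9379/538 -14517/269; 16014/269 -14517/269 63614/269]
step 1: y = z − H·x̄ = [-13977/269]
step 1: S = H·P̄·Hᵀ + R = [444531/538]
step 1: K = P̄·Hᵀ·S⁻¹ = [-62216/444531; 16097/148177; -231410/444531]
step 1: x' = x̄ + K·y = [-70396/148177, 92337/148177, -12657/148177]
step 1: P' = (I − K·H)·P̄ = [3422663/444531 -666866/148177 -297334/444531; -666866/148177 1138312/148177 -1072796/148177; -297334/444531 -1072796/148177 5587736/444531]

step 0: x' = [1042/269, -1509/269, 1332/269], P' = [1539/269 -1596/269 897/269; -1596/269 3030/269 -2873/269; 897/269 -2873/269 7047/538]
step 1: x' = [-70396/148177, 92337/148177, -12657/148177], P' = [3422663/444531 -666866/148177 -297334/444531; -666866/148177 1138312/148177 -1072796/148177; -297334/444531 -1072796/148177 5587736/444531]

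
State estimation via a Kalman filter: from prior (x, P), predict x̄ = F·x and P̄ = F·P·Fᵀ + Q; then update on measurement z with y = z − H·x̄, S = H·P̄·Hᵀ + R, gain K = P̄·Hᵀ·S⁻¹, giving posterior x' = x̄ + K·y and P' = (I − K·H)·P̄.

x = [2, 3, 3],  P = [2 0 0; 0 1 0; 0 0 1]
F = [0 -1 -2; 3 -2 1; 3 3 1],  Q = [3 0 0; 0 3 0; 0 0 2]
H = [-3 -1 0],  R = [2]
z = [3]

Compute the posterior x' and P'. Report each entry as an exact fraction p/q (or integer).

x' = [-99/25, 423/50, 879/50]
P' = [56/25 -156/25 -113/25; -156/25 481/25 338/25; -113/25 338/25 749/25]

x̄ = F·x = [-9, 3, 18]
P̄ = F·P·Fᵀ + Q = [8 0 -5; 0 26 13; -5 13 30]
y = z − H·x̄ = [-21]
S = H·P̄·Hᵀ + R = [100]
K = P̄·Hᵀ·S⁻¹ = [-6/25; -13/50; 1/50]
x' = x̄ + K·y = [-99/25, 423/50, 879/50]
P' = (I − K·H)·P̄ = [56/25 -156/25 -113/25; -156/25 481/25 338/25; -113/25 338/25 749/25]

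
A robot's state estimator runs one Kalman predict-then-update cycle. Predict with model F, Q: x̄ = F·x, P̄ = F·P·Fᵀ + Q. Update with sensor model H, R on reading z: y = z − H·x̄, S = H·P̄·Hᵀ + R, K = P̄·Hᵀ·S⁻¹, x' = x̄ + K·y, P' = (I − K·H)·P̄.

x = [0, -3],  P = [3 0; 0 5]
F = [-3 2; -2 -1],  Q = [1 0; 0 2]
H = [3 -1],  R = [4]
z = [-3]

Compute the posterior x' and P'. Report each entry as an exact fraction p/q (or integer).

x' = [6/407, 1311/407]
P' = [1040/407 2576/407; 2576/407 7708/407]

x̄ = F·x = [-6, 3]
P̄ = F·P·Fᵀ + Q = [48 8; 8 19]
y = z − H·x̄ = [18]
S = H·P̄·Hᵀ + R = [407]
K = P̄·Hᵀ·S⁻¹ = [136/407; 5/407]
x' = x̄ + K·y = [6/407, 1311/407]
P' = (I − K·H)·P̄ = [1040/407 2576/407; 2576/407 7708/407]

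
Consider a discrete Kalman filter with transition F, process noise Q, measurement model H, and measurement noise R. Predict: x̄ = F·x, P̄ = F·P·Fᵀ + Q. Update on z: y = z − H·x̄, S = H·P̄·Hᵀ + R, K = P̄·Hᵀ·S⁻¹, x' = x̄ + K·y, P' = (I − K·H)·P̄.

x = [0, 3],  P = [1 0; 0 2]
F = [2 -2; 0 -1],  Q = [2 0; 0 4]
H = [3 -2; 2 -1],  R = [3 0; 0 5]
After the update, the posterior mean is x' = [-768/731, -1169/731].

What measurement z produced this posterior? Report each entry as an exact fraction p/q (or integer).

x̄ = F·x = [-6, -3]
P̄ = F·P·Fᵀ + Q = [14 4; 4 6]
S = H·P̄·Hᵀ + R = [105 68; 68 51]
K = P̄·Hᵀ·S⁻¹ = [6/43 208/731; -8/43 210/731]
x' − x̄ = [3618/731, 1024/731] = K·y
y = (KᵀK)⁻¹·Kᵀ·(x' − x̄) = [11, 12]
z = y + H·x̄ = [11, 12] + [-12, -9] = [-1, 3]

z = [-1, 3]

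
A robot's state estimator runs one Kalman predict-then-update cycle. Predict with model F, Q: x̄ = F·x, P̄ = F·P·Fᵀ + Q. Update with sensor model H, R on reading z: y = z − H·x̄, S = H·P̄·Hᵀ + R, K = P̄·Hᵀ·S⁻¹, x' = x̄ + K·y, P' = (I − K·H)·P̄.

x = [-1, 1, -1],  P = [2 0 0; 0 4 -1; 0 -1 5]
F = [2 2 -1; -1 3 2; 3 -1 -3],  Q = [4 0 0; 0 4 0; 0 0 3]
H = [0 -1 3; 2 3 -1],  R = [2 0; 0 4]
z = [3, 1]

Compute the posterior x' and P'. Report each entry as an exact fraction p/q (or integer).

x̄ = F·x = [1, 2, -1]
P̄ = F·P·Fᵀ + Q = [37 9 24; 9 50 -37; 24 -37 64]
y = z − H·x̄ = [8, -8]
S = H·P̄·Hᵀ + R = [850 -586; -586 900]
K = P̄·Hᵀ·S⁻¹ = [50911/210802 25592/105401; -12385/210802 19976/105401; 65839/210802 6561/105401]
x' = x̄ + K·y = [104309/105401, 1454/105401, 105467/105401]
P' = (I − K·H)·P̄ = [651113/210802 -398831/210802 -99003/210802; -398831/210802 355955/210802 110395/210802; -99003/210802 110395/210802 80691/210802]

x' = [104309/105401, 1454/105401, 105467/105401]
P' = [651113/210802 -398831/210802 -99003/210802; -398831/210802 355955/210802 110395/210802; -99003/210802 110395/210802 80691/210802]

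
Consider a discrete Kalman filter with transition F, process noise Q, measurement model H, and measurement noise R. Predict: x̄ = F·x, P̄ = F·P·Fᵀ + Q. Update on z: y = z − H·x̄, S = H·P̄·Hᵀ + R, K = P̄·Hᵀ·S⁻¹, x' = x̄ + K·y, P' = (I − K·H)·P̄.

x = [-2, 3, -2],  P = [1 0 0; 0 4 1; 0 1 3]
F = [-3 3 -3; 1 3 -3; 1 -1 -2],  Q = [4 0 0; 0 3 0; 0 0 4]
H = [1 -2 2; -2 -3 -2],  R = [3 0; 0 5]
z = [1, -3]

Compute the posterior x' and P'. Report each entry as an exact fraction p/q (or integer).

x' = [232591/32711, -94145/98133, -395561/98133]
P' = [449868/32711 -83379/32711 -310182/32711; -83379/32711 154445/196266 174487/98133; -310182/32711 174487/98133 686863/98133]

x̄ = F·x = [21, 13, -1]
P̄ = F·P·Fᵀ + Q = [58 42 0; 42 49 4; 0 4 25]
y = z − H·x̄ = [8, 76]
S = H·P̄·Hᵀ + R = [157 112; 112 1330]
K = P̄·Hᵀ·S⁻¹ = [-178/4673 -5847/32711; -2648/14019 -32147/196266; 4486/14019 -7219/98133]
x' = x̄ + K·y = [232591/32711, -94145/98133, -395561/98133]
P' = (I − K·H)·P̄ = [449868/32711 -83379/32711 -310182/32711; -83379/32711 154445/196266 174487/98133; -310182/32711 174487/98133 686863/98133]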